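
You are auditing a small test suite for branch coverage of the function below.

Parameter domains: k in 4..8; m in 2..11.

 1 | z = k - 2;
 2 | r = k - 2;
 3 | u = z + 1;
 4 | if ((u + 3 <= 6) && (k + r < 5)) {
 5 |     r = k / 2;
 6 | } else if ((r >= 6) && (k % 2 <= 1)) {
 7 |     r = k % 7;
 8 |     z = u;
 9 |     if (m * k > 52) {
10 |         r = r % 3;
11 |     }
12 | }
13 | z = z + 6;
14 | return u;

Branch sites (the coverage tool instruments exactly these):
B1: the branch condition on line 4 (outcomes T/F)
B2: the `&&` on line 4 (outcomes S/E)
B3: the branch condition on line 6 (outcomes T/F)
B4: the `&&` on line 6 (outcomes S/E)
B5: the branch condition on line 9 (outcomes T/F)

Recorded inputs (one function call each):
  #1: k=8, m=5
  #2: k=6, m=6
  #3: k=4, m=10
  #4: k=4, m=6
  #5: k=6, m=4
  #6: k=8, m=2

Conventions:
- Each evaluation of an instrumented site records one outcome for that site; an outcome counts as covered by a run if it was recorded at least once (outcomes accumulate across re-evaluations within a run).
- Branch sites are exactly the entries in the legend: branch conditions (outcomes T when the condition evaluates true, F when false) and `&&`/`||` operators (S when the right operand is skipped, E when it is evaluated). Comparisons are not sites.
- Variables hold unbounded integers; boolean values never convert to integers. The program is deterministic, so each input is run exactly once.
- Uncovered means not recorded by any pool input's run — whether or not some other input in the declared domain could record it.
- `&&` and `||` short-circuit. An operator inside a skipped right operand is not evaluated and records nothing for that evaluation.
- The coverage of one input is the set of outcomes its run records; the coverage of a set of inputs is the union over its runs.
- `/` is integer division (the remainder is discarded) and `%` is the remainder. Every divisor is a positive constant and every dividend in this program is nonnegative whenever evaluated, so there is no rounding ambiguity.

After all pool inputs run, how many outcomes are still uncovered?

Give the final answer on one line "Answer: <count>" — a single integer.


run #1 (k=8, m=5) runs B2->S, B1->F, B4->E, B3->T, B5->F; records B1=F, B2=S, B3=T, B4=E, B5=F
run #2 (k=6, m=6) runs B2->S, B1->F, B4->S, B3->F; records B1=F, B2=S, B3=F, B4=S
run #3 (k=4, m=10) runs B2->E, B1->F, B4->S, B3->F; records B1=F, B2=E, B3=F, B4=S
run #4 (k=4, m=6) runs B2->E, B1->F, B4->S, B3->F; records B1=F, B2=E, B3=F, B4=S
run #5 (k=6, m=4) runs B2->S, B1->F, B4->S, B3->F; records B1=F, B2=S, B3=F, B4=S
run #6 (k=8, m=2) runs B2->S, B1->F, B4->E, B3->T, B5->F; records B1=F, B2=S, B3=T, B4=E, B5=F
union over the pool: B1=F, B2=S, B2=E, B3=T, B3=F, B4=S, B4=E, B5=F
uncovered (2 of 10): B1=T, B5=T
Answer: 2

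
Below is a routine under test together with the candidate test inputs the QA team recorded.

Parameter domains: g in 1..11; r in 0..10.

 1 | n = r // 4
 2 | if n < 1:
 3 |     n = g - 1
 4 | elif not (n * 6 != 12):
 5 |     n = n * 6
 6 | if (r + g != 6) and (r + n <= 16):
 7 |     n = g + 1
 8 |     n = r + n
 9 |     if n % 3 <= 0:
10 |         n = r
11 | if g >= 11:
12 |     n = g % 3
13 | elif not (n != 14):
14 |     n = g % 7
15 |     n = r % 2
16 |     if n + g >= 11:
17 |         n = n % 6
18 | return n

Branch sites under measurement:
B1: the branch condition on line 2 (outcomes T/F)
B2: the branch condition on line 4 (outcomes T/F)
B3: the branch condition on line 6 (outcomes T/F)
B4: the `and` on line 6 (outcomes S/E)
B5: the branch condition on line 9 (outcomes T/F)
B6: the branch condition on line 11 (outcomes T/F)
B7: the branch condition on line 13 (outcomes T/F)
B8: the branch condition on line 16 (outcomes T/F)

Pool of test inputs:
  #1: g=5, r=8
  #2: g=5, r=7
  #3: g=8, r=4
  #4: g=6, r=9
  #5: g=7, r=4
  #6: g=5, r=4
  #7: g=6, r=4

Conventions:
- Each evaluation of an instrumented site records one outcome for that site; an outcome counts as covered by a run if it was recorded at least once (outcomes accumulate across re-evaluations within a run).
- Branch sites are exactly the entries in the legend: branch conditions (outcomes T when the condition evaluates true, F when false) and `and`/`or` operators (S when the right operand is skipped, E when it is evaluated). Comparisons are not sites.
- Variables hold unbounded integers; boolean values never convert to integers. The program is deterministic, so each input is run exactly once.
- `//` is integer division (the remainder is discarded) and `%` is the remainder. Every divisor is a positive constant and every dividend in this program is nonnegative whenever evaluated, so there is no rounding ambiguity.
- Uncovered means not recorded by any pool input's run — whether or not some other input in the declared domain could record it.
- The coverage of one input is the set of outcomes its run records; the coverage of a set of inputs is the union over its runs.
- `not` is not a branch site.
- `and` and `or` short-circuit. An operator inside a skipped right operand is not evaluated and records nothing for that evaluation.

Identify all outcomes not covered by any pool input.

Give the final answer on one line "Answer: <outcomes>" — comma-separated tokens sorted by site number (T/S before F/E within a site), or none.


input #1 (g=5, r=8): events B1->F, B2->T, B4->E, B3->F, B6->F, B7->F; covers B1=F, B2=T, B3=F, B4=E, B6=F, B7=F
input #2 (g=5, r=7): events B1->F, B2->F, B4->E, B3->T, B5->F, B6->F, B7->F; covers B1=F, B2=F, B3=T, B4=E, B5=F, B6=F, B7=F
input #3 (g=8, r=4): events B1->F, B2->F, B4->E, B3->T, B5->F, B6->F, B7->F; covers B1=F, B2=F, B3=T, B4=E, B5=F, B6=F, B7=F
input #4 (g=6, r=9): events B1->F, B2->T, B4->E, B3->F, B6->F, B7->F; covers B1=F, B2=T, B3=F, B4=E, B6=F, B7=F
input #5 (g=7, r=4): events B1->F, B2->F, B4->E, B3->T, B5->T, B6->F, B7->F; covers B1=F, B2=F, B3=T, B4=E, B5=T, B6=F, B7=F
input #6 (g=5, r=4): events B1->F, B2->F, B4->E, B3->T, B5->F, B6->F, B7->F; covers B1=F, B2=F, B3=T, B4=E, B5=F, B6=F, B7=F
input #7 (g=6, r=4): events B1->F, B2->F, B4->E, B3->T, B5->F, B6->F, B7->F; covers B1=F, B2=F, B3=T, B4=E, B5=F, B6=F, B7=F
union over the pool: B1=F, B2=T, B2=F, B3=T, B3=F, B4=E, B5=T, B5=F, B6=F, B7=F
uncovered (6 of 16): B1=T, B4=S, B6=T, B7=T, B8=T, B8=F
Answer: B1=T, B4=S, B6=T, B7=T, B8=T, B8=F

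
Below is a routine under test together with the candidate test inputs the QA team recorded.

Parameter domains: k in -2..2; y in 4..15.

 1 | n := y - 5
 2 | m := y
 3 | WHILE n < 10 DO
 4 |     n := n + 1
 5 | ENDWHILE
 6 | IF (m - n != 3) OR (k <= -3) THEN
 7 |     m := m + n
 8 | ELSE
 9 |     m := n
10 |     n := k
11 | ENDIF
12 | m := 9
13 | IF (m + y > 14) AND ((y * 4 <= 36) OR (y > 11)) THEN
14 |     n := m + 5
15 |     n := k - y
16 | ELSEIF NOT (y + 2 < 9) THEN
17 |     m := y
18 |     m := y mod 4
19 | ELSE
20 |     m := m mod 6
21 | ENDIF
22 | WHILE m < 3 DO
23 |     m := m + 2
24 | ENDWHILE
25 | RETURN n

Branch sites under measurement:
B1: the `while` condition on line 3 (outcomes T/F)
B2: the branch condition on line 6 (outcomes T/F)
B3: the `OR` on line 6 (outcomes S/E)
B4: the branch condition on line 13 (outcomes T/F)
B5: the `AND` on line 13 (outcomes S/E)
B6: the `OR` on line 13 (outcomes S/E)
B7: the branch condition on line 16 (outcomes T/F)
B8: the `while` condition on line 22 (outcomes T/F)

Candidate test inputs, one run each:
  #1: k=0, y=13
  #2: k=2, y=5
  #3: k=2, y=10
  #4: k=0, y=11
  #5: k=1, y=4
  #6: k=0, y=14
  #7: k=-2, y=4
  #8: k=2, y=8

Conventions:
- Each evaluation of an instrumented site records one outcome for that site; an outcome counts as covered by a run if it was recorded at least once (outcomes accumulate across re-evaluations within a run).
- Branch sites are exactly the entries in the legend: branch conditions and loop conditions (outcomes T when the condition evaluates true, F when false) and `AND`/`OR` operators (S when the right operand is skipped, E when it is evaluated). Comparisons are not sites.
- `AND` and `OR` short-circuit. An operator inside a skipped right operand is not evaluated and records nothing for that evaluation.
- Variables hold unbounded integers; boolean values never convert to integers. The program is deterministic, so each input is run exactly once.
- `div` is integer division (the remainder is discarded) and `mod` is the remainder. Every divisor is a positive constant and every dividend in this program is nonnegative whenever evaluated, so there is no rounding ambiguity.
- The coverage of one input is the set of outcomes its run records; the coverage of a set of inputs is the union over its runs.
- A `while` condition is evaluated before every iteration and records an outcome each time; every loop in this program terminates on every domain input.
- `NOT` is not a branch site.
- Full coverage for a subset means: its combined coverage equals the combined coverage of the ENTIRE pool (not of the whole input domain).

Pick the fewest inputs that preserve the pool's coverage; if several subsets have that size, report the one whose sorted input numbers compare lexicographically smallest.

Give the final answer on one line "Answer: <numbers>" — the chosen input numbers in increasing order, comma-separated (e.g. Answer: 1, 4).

run #1 (k=0, y=13) runs B1->T, B1->T, B1->F, B3->E, B2->F, B5->E, B6->E, B4->T, B8->F; records B1=T, B1=F, B2=F, B3=E, B4=T, B5=E, B6=E, B8=F
run #2 (k=2, y=5) runs B1->T, B1->T, B1->T, B1->T, B1->T, B1->T, B1->T, B1->T, B1->T, B1->T, B1->F, B3->S, B2->T, B5->S, ...; records B1=T, B1=F, B2=T, B3=S, B4=F, B5=S, B7=F, B8=F
run #3 (k=2, y=10) runs B1->T, B1->T, B1->T, B1->T, B1->T, B1->F, B3->S, B2->T, B5->E, B6->E, B4->F, B7->T, B8->T, B8->F; records B1=T, B1=F, B2=T, B3=S, B4=F, B5=E, B6=E, B7=T, B8=T, B8=F
run #4 (k=0, y=11) runs B1->T, B1->T, B1->T, B1->T, B1->F, B3->S, B2->T, B5->E, B6->E, B4->F, B7->T, B8->F; records B1=T, B1=F, B2=T, B3=S, B4=F, B5=E, B6=E, B7=T, B8=F
run #5 (k=1, y=4) runs B1->T, B1->T, B1->T, B1->T, B1->T, B1->T, B1->T, B1->T, B1->T, B1->T, B1->T, B1->F, B3->S, B2->T, ...; records B1=T, B1=F, B2=T, B3=S, B4=F, B5=S, B7=F, B8=F
run #6 (k=0, y=14) runs B1->T, B1->F, B3->S, B2->T, B5->E, B6->E, B4->T, B8->F; records B1=T, B1=F, B2=T, B3=S, B4=T, B5=E, B6=E, B8=F
run #7 (k=-2, y=4) runs B1->T, B1->T, B1->T, B1->T, B1->T, B1->T, B1->T, B1->T, B1->T, B1->T, B1->T, B1->F, B3->S, B2->T, ...; records B1=T, B1=F, B2=T, B3=S, B4=F, B5=S, B7=F, B8=F
run #8 (k=2, y=8) runs B1->T, B1->T, B1->T, B1->T, B1->T, B1->T, B1->T, B1->F, B3->S, B2->T, B5->E, B6->S, B4->T, B8->F; records B1=T, B1=F, B2=T, B3=S, B4=T, B5=E, B6=S, B8=F
the full pool covers 16 outcomes: B1=T, B1=F, B2=T, B2=F, B3=S, B3=E, B4=T, B4=F, B5=S, B5=E, B6=S, B6=E, B7=T, B7=F, B8=T, B8=F
every size-1 subset falls short of the 16 outcomes (best: 10/16)
every size-2 subset falls short of the 16 outcomes (best: 13/16)
every size-3 subset falls short of the 16 outcomes (best: 15/16)
at size 4, {1, 2, 3, 8} reaches all 16 outcomes; every lexicographically earlier size-4 subset fails

Answer: 1, 2, 3, 8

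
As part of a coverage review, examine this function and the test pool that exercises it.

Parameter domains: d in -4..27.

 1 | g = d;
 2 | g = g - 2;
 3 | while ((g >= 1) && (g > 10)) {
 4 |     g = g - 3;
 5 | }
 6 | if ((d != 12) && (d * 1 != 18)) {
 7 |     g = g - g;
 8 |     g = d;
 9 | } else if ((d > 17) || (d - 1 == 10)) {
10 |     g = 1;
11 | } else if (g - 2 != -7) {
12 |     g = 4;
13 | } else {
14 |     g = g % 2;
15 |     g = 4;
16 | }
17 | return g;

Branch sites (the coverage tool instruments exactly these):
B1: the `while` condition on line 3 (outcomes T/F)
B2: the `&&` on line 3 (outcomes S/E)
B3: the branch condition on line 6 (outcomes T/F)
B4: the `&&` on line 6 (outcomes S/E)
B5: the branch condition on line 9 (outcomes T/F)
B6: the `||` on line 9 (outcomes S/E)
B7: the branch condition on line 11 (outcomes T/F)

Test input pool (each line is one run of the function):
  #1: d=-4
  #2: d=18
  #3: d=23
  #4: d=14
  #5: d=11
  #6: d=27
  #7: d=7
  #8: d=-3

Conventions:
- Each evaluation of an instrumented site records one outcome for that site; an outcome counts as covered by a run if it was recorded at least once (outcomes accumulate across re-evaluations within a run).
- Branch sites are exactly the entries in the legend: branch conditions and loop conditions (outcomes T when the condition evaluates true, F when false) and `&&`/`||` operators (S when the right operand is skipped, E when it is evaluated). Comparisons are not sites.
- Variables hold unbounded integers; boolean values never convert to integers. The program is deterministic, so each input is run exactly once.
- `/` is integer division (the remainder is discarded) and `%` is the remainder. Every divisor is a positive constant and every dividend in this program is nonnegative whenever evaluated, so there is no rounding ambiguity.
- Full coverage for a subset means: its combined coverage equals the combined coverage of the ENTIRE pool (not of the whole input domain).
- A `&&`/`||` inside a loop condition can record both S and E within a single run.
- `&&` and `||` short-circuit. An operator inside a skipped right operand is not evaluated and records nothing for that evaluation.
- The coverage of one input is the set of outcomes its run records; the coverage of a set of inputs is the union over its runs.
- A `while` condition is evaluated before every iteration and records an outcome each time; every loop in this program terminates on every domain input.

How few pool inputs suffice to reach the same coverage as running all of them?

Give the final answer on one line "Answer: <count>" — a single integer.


#1 (d=-4) -> B2->S, B1->F, B4->E, B3->T; covered: B1=F, B2=S, B3=T, B4=E
#2 (d=18) -> B2->E, B1->T, B2->E, B1->T, B2->E, B1->F, B4->E, B3->F, B6->S, B5->T; covered: B1=T, B1=F, B2=E, B3=F, B4=E, B5=T, B6=S
#3 (d=23) -> B2->E, B1->T, B2->E, B1->T, B2->E, B1->T, B2->E, B1->T, B2->E, B1->F, B4->E, B3->T; covered: B1=T, B1=F, B2=E, B3=T, B4=E
#4 (d=14) -> B2->E, B1->T, B2->E, B1->F, B4->E, B3->T; covered: B1=T, B1=F, B2=E, B3=T, B4=E
#5 (d=11) -> B2->E, B1->F, B4->E, B3->T; covered: B1=F, B2=E, B3=T, B4=E
#6 (d=27) -> B2->E, B1->T, B2->E, B1->T, B2->E, B1->T, B2->E, B1->T, B2->E, B1->T, B2->E, B1->F, B4->E, B3->T; covered: B1=T, B1=F, B2=E, B3=T, B4=E
#7 (d=7) -> B2->E, B1->F, B4->E, B3->T; covered: B1=F, B2=E, B3=T, B4=E
#8 (d=-3) -> B2->S, B1->F, B4->E, B3->T; covered: B1=F, B2=S, B3=T, B4=E
pool-wide coverage (9 outcomes): B1=T, B1=F, B2=S, B2=E, B3=T, B3=F, B4=E, B5=T, B6=S
every size-1 subset falls short of the 9 outcomes (best: 7/9)
size 2: inputs {1, 2} cover all 9 outcomes, and no lexicographically smaller subset of this size does
Answer: 2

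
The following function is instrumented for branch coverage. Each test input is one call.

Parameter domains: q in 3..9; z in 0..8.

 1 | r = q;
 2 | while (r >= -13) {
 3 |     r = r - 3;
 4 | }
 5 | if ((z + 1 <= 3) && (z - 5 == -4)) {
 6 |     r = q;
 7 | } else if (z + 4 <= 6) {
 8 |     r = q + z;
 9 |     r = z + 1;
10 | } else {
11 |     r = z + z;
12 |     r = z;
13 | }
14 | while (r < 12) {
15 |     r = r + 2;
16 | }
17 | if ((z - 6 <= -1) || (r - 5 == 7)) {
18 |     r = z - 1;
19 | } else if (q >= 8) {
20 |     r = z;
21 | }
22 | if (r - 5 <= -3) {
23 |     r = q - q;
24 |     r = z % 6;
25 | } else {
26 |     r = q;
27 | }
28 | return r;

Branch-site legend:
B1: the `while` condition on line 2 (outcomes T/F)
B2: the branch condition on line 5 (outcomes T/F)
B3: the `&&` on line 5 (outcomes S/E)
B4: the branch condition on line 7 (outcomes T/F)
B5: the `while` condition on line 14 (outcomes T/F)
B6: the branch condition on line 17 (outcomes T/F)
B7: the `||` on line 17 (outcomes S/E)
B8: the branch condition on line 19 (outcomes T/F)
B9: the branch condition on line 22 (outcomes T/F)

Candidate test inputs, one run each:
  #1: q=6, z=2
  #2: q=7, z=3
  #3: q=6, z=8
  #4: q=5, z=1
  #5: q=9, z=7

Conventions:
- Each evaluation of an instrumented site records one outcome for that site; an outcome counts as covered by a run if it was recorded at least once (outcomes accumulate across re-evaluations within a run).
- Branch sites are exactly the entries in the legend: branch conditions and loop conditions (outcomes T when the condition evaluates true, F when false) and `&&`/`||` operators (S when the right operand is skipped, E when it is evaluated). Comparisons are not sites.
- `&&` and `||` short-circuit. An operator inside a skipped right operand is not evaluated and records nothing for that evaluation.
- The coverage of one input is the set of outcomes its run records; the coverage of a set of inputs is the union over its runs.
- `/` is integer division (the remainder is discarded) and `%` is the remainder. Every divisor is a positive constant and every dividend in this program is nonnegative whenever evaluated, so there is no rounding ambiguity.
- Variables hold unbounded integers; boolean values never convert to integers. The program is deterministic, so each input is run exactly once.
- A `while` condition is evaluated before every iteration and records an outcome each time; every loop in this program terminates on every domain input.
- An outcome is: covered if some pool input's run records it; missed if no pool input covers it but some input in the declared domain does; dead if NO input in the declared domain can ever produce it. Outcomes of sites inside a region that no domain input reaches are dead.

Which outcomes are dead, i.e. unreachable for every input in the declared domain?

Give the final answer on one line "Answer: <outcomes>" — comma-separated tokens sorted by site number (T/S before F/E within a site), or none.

exhaustive pass over the 63-input domain:
  reachable outcomes have witnesses, e.g. B1=T (e.g. q=3, z=0), B1=F (e.g. q=3, z=0), B2=T (e.g. q=3, z=1), B2=F (e.g. q=3, z=0)

Answer: none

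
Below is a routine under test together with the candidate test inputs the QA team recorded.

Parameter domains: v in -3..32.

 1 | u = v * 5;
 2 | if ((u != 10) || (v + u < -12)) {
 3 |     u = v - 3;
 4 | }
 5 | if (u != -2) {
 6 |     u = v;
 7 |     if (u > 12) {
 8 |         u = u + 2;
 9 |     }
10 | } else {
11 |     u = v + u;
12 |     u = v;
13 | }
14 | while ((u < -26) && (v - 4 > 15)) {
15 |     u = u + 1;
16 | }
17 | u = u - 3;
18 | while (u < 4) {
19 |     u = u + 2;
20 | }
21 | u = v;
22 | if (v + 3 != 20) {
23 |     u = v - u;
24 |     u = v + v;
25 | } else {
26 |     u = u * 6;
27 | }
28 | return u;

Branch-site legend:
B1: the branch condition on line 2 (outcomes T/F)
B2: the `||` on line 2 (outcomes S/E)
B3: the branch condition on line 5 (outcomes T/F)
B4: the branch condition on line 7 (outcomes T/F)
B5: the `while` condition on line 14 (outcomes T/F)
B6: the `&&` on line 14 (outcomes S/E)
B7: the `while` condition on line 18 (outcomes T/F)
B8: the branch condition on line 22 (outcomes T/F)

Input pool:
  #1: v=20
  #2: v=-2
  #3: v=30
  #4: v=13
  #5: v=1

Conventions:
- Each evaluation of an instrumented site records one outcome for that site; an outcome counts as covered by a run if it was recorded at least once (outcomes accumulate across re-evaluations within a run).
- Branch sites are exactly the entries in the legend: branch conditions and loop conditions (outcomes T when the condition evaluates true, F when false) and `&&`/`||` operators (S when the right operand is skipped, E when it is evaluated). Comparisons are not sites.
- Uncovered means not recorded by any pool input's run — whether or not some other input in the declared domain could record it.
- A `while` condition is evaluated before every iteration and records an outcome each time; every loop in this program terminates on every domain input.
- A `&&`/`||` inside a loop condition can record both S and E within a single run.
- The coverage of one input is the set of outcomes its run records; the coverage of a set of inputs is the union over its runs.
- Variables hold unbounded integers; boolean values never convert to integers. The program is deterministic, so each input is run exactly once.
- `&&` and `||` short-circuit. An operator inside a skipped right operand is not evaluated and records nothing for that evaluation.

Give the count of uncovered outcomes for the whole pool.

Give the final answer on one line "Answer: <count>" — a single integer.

test 1 (v=20) fires B2->S, B1->T, B3->T, B4->T, B6->S, B5->F, B7->F, B8->T; hits B1=T, B2=S, B3=T, B4=T, B5=F, B6=S, B7=F, B8=T
test 2 (v=-2) fires B2->S, B1->T, B3->T, B4->F, B6->S, B5->F, B7->T, B7->T, B7->T, B7->T, B7->T, B7->F, B8->T; hits B1=T, B2=S, B3=T, B4=F, B5=F, B6=S, B7=T, B7=F, B8=T
test 3 (v=30) fires B2->S, B1->T, B3->T, B4->T, B6->S, B5->F, B7->F, B8->T; hits B1=T, B2=S, B3=T, B4=T, B5=F, B6=S, B7=F, B8=T
test 4 (v=13) fires B2->S, B1->T, B3->T, B4->T, B6->S, B5->F, B7->F, B8->T; hits B1=T, B2=S, B3=T, B4=T, B5=F, B6=S, B7=F, B8=T
test 5 (v=1) fires B2->S, B1->T, B3->F, B6->S, B5->F, B7->T, B7->T, B7->T, B7->F, B8->T; hits B1=T, B2=S, B3=F, B5=F, B6=S, B7=T, B7=F, B8=T
union over the pool: B1=T, B2=S, B3=T, B3=F, B4=T, B4=F, B5=F, B6=S, B7=T, B7=F, B8=T
uncovered (5 of 16): B1=F, B2=E, B5=T, B6=E, B8=F

Answer: 5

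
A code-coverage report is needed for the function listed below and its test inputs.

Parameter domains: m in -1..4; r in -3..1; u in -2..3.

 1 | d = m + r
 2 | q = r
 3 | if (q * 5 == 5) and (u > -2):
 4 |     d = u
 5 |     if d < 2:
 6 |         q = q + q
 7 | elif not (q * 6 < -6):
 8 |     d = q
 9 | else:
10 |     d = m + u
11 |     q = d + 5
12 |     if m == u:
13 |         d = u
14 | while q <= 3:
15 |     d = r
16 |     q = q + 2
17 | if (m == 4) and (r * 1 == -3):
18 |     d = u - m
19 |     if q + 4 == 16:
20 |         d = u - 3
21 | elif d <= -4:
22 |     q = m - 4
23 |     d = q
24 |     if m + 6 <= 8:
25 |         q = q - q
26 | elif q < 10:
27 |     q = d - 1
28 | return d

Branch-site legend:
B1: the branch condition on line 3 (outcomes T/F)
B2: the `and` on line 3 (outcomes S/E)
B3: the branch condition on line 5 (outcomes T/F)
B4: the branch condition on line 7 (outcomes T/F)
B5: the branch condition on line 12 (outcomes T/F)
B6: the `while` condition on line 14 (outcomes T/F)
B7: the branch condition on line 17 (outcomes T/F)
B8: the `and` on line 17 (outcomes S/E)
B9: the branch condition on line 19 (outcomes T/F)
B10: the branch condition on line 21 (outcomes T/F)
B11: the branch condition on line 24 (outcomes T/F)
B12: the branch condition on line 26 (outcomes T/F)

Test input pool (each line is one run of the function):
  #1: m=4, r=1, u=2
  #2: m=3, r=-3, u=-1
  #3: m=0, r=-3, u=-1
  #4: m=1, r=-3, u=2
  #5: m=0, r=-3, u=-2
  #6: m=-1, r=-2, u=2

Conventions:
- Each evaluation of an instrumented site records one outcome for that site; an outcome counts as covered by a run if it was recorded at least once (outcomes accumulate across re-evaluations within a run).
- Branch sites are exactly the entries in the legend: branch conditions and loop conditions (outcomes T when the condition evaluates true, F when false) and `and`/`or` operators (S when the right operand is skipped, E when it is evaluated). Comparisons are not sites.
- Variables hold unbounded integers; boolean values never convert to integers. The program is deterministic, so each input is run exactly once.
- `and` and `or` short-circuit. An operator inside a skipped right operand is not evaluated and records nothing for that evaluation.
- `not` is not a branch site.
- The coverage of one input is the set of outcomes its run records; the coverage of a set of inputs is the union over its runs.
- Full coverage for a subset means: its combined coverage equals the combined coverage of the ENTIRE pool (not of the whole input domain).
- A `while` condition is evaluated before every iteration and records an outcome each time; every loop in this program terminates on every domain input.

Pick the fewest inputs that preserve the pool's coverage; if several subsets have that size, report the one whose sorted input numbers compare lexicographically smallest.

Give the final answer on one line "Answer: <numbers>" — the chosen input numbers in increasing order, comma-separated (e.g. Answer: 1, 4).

input #1 (m=4, r=1, u=2): events B2->E, B1->T, B3->F, B6->T, B6->T, B6->F, B8->E, B7->F, B10->F, B12->T; covers B1=T, B2=E, B3=F, B6=T, B6=F, B7=F, B8=E, B10=F, B12=T
input #2 (m=3, r=-3, u=-1): events B2->S, B1->F, B4->F, B5->F, B6->F, B8->S, B7->F, B10->F, B12->T; covers B1=F, B2=S, B4=F, B5=F, B6=F, B7=F, B8=S, B10=F, B12=T
input #3 (m=0, r=-3, u=-1): events B2->S, B1->F, B4->F, B5->F, B6->F, B8->S, B7->F, B10->F, B12->T; covers B1=F, B2=S, B4=F, B5=F, B6=F, B7=F, B8=S, B10=F, B12=T
input #4 (m=1, r=-3, u=2): events B2->S, B1->F, B4->F, B5->F, B6->F, B8->S, B7->F, B10->F, B12->T; covers B1=F, B2=S, B4=F, B5=F, B6=F, B7=F, B8=S, B10=F, B12=T
input #5 (m=0, r=-3, u=-2): events B2->S, B1->F, B4->F, B5->F, B6->T, B6->F, B8->S, B7->F, B10->F, B12->T; covers B1=F, B2=S, B4=F, B5=F, B6=T, B6=F, B7=F, B8=S, B10=F, B12=T
input #6 (m=-1, r=-2, u=2): events B2->S, B1->F, B4->F, B5->F, B6->F, B8->S, B7->F, B10->F, B12->T; covers B1=F, B2=S, B4=F, B5=F, B6=F, B7=F, B8=S, B10=F, B12=T
pool-wide coverage (14 outcomes): B1=T, B1=F, B2=S, B2=E, B3=F, B4=F, B5=F, B6=T, B6=F, B7=F, B8=S, B8=E, B10=F, B12=T
no size-1 subset reaches all 14 outcomes (best union: 10/14)
inputs {1, 2} (size 2) cover everything; no size-2 subset with a lexicographically smaller index list covers all 14

Answer: 1, 2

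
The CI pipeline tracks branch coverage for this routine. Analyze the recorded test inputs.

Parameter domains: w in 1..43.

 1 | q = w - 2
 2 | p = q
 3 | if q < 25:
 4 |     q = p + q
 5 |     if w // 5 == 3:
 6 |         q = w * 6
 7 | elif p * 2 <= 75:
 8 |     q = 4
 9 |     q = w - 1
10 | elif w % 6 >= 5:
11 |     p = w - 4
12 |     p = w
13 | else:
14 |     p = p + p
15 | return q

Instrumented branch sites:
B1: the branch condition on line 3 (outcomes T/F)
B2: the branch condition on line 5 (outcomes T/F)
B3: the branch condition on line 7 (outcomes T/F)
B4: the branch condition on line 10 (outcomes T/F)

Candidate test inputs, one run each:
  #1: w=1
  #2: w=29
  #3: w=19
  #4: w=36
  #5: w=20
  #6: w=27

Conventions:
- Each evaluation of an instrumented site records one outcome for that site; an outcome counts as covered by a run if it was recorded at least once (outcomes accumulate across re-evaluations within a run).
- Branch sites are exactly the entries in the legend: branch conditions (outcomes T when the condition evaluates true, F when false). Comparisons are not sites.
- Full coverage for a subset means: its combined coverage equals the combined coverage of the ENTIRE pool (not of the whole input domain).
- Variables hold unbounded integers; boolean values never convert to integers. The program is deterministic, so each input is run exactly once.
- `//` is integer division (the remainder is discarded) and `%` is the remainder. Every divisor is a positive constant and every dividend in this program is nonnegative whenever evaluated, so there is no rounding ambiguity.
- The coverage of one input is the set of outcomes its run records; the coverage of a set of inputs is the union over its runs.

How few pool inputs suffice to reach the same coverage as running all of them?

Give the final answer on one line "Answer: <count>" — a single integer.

input #1 (w=1): events B1->T, B2->F; covers B1=T, B2=F
input #2 (w=29): events B1->F, B3->T; covers B1=F, B3=T
input #3 (w=19): events B1->T, B2->T; covers B1=T, B2=T
input #4 (w=36): events B1->F, B3->T; covers B1=F, B3=T
input #5 (w=20): events B1->T, B2->F; covers B1=T, B2=F
input #6 (w=27): events B1->F, B3->T; covers B1=F, B3=T
the full pool covers 5 outcomes: B1=T, B1=F, B2=T, B2=F, B3=T
checked all size-1 subsets: none covers 5 outcomes (max 2/5)
checked all size-2 subsets: none covers 5 outcomes (max 4/5)
size 3: inputs {1, 2, 3} cover all 5 outcomes, and no lexicographically smaller subset of this size does

Answer: 3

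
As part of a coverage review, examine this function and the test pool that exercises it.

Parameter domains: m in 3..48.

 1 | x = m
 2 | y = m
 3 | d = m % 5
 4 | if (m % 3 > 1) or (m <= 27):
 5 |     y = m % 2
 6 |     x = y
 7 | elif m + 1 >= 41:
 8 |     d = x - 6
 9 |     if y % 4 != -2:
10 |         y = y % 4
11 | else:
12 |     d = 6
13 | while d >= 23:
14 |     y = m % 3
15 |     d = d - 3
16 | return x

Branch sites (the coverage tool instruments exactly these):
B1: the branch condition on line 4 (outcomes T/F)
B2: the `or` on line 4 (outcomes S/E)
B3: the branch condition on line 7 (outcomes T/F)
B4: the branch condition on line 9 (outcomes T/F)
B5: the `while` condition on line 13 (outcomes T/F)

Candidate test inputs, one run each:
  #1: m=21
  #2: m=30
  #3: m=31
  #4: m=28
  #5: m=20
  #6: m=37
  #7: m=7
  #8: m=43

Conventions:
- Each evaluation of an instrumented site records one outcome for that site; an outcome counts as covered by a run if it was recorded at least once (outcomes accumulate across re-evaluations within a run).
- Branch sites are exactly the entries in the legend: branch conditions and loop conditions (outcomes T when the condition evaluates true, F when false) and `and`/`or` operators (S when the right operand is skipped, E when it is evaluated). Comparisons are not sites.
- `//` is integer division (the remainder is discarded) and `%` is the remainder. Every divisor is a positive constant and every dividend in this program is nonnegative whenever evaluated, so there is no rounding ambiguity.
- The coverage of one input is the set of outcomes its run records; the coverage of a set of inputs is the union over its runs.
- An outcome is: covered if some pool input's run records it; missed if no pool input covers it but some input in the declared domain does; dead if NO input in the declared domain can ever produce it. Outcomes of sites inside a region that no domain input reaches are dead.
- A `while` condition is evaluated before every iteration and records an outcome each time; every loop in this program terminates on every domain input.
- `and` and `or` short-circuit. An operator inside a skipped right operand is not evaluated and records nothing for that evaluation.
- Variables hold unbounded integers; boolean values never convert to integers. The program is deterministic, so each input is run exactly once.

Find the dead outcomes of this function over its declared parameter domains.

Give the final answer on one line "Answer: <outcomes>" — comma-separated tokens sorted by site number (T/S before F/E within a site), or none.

sweeping the full domain (46 inputs) for each outcome:
  B4=F: never recorded by any domain input -> dead
  reachable outcomes have witnesses, e.g. B1=T (e.g. m=3), B1=F (e.g. m=28), B2=S (e.g. m=5), B2=E (e.g. m=3)

Answer: B4=F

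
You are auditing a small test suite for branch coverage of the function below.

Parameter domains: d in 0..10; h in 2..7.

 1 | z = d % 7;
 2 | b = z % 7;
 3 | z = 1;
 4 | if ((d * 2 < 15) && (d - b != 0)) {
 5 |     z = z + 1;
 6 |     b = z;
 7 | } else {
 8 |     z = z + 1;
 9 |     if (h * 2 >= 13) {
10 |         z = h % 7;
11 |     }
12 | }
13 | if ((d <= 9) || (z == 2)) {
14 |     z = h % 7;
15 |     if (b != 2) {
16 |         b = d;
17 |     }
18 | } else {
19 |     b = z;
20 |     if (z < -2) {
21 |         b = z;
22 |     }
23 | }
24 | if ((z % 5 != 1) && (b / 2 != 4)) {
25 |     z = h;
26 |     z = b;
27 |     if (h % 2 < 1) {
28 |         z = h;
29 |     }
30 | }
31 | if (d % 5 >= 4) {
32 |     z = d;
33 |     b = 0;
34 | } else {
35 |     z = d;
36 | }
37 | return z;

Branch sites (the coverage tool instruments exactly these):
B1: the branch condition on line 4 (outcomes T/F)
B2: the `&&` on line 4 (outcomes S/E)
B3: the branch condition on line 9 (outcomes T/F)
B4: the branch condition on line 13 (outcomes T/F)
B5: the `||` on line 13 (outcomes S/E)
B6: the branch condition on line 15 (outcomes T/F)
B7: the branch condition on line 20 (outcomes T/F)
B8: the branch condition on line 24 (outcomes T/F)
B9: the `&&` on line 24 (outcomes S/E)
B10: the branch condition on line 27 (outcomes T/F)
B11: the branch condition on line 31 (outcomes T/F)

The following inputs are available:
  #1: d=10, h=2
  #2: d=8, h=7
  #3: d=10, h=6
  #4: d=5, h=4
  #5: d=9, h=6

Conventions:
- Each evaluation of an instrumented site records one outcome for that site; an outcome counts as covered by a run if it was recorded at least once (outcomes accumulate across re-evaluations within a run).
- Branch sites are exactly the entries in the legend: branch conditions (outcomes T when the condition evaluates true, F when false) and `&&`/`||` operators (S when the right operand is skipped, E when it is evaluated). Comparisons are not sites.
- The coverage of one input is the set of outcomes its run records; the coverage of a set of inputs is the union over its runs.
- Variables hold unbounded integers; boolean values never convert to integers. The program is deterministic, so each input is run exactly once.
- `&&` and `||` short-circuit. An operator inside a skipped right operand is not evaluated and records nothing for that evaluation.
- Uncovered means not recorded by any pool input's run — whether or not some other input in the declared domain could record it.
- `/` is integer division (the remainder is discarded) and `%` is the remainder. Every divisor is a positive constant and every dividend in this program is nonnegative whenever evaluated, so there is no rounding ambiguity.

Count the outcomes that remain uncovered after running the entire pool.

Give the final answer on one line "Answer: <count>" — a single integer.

input #1, d=10, h=2: outcomes B1=F, B2=S, B3=F, B4=T, B5=E, B6=T, B8=T, B9=E, B10=T, B11=F
input #2, d=8, h=7: outcomes B1=F, B2=S, B3=T, B4=T, B5=S, B6=T, B8=F, B9=E, B11=F
input #3, d=10, h=6: outcomes B1=F, B2=S, B3=F, B4=T, B5=E, B6=T, B8=F, B9=S, B11=F
input #4, d=5, h=4: outcomes B1=F, B2=E, B3=F, B4=T, B5=S, B6=T, B8=T, B9=E, B10=T, B11=F
input #5, d=9, h=6: outcomes B1=F, B2=S, B3=F, B4=T, B5=S, B6=F, B8=F, B9=S, B11=T
union over the pool: B1=F, B2=S, B2=E, B3=T, B3=F, B4=T, B5=S, B5=E, B6=T, B6=F, B8=T, B8=F, B9=S, B9=E, B10=T, B11=T, B11=F
uncovered (5 of 22): B1=T, B4=F, B7=T, B7=F, B10=F

Answer: 5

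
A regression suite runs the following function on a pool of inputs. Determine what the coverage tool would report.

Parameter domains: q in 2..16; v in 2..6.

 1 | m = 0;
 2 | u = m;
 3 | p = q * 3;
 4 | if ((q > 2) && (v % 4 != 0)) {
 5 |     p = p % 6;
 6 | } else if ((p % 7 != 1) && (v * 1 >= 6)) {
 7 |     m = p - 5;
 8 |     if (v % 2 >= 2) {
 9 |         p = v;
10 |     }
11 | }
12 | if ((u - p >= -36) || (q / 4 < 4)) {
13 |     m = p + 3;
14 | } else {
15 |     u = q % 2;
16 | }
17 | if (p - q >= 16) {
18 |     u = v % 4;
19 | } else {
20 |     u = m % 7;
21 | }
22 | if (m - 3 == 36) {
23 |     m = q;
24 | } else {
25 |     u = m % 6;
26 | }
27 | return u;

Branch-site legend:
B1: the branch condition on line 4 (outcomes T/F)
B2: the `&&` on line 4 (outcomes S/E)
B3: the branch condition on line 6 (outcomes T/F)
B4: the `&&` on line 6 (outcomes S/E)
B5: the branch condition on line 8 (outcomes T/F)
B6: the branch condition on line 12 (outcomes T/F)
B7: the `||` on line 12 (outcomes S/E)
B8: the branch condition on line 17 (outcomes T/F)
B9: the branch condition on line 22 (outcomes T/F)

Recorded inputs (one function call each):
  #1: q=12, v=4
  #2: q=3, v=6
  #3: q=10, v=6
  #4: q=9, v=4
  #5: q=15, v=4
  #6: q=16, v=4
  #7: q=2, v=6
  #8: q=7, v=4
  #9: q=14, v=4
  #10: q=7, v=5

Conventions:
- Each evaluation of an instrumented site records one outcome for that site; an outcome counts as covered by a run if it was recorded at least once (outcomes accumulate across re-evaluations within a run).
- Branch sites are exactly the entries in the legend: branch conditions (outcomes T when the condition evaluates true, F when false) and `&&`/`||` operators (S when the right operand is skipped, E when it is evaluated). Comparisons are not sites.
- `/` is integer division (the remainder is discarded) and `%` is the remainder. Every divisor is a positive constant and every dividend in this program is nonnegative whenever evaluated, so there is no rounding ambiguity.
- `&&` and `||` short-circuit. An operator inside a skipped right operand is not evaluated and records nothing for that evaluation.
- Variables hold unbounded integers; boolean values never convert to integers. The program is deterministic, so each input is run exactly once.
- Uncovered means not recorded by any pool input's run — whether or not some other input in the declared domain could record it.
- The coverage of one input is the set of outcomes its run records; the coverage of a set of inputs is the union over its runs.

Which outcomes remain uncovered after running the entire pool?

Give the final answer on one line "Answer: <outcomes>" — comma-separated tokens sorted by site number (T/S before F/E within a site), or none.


#1 (q=12, v=4) -> B2->E, B1->F, B4->S, B3->F, B7->S, B6->T, B8->T, B9->T; covered: B1=F, B2=E, B3=F, B4=S, B6=T, B7=S, B8=T, B9=T
#2 (q=3, v=6) -> B2->E, B1->T, B7->S, B6->T, B8->F, B9->F; covered: B1=T, B2=E, B6=T, B7=S, B8=F, B9=F
#3 (q=10, v=6) -> B2->E, B1->T, B7->S, B6->T, B8->F, B9->F; covered: B1=T, B2=E, B6=T, B7=S, B8=F, B9=F
#4 (q=9, v=4) -> B2->E, B1->F, B4->E, B3->F, B7->S, B6->T, B8->T, B9->F; covered: B1=F, B2=E, B3=F, B4=E, B6=T, B7=S, B8=T, B9=F
#5 (q=15, v=4) -> B2->E, B1->F, B4->E, B3->F, B7->E, B6->T, B8->T, B9->F; covered: B1=F, B2=E, B3=F, B4=E, B6=T, B7=E, B8=T, B9=F
#6 (q=16, v=4) -> B2->E, B1->F, B4->E, B3->F, B7->E, B6->F, B8->T, B9->F; covered: B1=F, B2=E, B3=F, B4=E, B6=F, B7=E, B8=T, B9=F
#7 (q=2, v=6) -> B2->S, B1->F, B4->E, B3->T, B5->F, B7->S, B6->T, B8->F, B9->F; covered: B1=F, B2=S, B3=T, B4=E, B5=F, B6=T, B7=S, B8=F, B9=F
#8 (q=7, v=4) -> B2->E, B1->F, B4->E, B3->F, B7->S, B6->T, B8->F, B9->F; covered: B1=F, B2=E, B3=F, B4=E, B6=T, B7=S, B8=F, B9=F
#9 (q=14, v=4) -> B2->E, B1->F, B4->E, B3->F, B7->E, B6->T, B8->T, B9->F; covered: B1=F, B2=E, B3=F, B4=E, B6=T, B7=E, B8=T, B9=F
#10 (q=7, v=5) -> B2->E, B1->T, B7->S, B6->T, B8->F, B9->F; covered: B1=T, B2=E, B6=T, B7=S, B8=F, B9=F
union over the pool: B1=T, B1=F, B2=S, B2=E, B3=T, B3=F, B4=S, B4=E, B5=F, B6=T, B6=F, B7=S, B7=E, B8=T, B8=F, B9=T, B9=F
uncovered (1 of 18): B5=T
Answer: B5=T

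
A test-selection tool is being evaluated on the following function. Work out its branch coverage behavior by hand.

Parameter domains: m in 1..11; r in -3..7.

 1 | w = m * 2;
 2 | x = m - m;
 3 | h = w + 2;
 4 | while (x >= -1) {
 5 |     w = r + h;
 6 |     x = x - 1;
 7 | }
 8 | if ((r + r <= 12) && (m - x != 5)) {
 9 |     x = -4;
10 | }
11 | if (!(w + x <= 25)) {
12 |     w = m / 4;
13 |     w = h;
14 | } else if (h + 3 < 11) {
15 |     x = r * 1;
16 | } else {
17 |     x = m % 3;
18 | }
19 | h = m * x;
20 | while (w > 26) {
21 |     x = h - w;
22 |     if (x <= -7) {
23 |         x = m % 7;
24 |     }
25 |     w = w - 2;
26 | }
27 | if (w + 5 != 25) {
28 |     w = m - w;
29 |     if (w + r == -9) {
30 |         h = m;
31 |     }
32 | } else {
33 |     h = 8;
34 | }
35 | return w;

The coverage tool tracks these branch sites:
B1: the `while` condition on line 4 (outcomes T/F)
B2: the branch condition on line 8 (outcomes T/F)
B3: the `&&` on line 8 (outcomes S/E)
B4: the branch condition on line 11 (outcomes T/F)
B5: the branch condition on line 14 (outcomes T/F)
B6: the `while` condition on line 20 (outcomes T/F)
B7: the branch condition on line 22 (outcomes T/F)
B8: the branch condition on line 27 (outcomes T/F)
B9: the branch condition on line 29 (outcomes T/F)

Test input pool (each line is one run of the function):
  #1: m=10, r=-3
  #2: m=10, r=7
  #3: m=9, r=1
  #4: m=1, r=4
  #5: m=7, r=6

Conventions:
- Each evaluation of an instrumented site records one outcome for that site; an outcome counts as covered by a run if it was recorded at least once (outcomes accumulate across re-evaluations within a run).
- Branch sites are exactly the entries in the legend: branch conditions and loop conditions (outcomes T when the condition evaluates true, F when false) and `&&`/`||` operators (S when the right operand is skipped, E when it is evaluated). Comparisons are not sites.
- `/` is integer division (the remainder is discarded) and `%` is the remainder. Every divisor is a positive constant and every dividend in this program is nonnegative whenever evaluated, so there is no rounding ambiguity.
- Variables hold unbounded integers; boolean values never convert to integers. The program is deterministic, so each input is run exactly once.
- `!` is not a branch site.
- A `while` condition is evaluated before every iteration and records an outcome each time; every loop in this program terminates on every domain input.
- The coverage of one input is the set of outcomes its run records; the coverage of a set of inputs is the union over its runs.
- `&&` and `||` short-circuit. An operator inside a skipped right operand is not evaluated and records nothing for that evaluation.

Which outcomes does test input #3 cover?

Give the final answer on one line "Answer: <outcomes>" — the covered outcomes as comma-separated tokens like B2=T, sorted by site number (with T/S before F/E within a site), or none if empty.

Tracing the run of input #3 (m=9, r=1):
  B1->T, B1->T, B1->F, B3->E, B2->T, B4->F, B5->F, B6->F, B8->T, B9->F
distinct outcomes covered: B1=T, B1=F, B2=T, B3=E, B4=F, B5=F, B6=F, B8=T, B9=F

Answer: B1=T, B1=F, B2=T, B3=E, B4=F, B5=F, B6=F, B8=T, B9=F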